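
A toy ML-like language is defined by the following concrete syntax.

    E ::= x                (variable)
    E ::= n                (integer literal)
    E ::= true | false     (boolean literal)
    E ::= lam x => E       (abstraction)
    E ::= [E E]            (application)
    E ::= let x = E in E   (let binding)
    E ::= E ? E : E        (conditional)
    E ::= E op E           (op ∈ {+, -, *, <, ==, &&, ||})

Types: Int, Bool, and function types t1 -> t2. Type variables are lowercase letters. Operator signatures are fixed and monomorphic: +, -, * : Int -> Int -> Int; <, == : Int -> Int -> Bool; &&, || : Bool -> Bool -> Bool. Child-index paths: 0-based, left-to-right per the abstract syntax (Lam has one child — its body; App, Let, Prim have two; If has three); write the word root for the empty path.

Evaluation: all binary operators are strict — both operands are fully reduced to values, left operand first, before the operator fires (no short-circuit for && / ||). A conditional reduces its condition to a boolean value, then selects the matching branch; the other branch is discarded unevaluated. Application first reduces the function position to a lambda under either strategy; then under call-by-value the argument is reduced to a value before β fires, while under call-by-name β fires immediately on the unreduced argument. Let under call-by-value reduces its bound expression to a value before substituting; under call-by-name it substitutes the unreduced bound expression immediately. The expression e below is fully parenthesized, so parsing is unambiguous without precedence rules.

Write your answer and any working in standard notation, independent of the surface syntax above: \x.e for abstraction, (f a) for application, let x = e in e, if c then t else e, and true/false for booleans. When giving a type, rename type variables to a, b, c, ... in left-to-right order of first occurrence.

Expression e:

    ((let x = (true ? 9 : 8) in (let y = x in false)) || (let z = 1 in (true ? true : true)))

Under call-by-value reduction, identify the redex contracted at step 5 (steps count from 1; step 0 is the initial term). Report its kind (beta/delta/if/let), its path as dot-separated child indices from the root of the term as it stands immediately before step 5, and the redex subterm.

Derivation:
step 0: ((let x = (if true then 9 else 8) in (let y = x in false)) || (let z = 1 in (if true then true else true)))
step 1: [if@0.0] ((let x = 9 in (let y = x in false)) || (let z = 1 in (if true then true else true)))
step 2: [let@0] ((let y = 9 in false) || (let z = 1 in (if true then true else true)))
step 3: [let@0] (false || (let z = 1 in (if true then true else true)))
step 4: [let@1] (false || (if true then true else true))
step 5: [if@1] (false || true)

Answer: if at 1 : (if true then true else true)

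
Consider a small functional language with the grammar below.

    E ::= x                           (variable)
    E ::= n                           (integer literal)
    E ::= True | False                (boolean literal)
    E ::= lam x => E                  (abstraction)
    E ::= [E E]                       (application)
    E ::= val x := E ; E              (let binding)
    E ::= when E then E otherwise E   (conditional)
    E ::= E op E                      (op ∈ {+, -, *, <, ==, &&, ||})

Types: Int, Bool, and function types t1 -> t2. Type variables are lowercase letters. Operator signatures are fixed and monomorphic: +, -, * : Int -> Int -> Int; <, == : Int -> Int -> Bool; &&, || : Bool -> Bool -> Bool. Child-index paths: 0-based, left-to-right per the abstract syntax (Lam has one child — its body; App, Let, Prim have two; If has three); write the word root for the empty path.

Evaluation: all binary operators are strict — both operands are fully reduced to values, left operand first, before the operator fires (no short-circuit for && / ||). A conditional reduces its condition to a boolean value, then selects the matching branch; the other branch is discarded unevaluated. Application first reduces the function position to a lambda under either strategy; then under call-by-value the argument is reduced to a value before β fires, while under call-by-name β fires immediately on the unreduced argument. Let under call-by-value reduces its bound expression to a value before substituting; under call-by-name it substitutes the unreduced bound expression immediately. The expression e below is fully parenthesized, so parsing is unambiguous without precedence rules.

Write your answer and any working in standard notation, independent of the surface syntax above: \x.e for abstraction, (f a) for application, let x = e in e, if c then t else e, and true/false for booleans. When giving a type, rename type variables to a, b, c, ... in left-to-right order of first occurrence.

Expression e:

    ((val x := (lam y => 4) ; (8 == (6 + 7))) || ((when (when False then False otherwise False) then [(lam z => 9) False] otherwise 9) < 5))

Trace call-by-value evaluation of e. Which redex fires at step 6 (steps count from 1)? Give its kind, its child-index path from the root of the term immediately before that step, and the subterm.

Answer: delta at 1 : (9 < 5)

Trace:
step 0: ((let x = (\y.4) in (8 == (6 + 7))) || ((if (if false then false else false) then ((\z.9) false) else 9) < 5))
step 1: [let@0] ((8 == (6 + 7)) || ((if (if false then false else false) then ((\z.9) false) else 9) < 5))
step 2: [delta@0.1] ((8 == 13) || ((if (if false then false else false) then ((\z.9) false) else 9) < 5))
step 3: [delta@0] (false || ((if (if false then false else false) then ((\z.9) false) else 9) < 5))
step 4: [if@1.0.0] (false || ((if false then ((\z.9) false) else 9) < 5))
step 5: [if@1.0] (false || (9 < 5))
step 6: [delta@1] (false || false)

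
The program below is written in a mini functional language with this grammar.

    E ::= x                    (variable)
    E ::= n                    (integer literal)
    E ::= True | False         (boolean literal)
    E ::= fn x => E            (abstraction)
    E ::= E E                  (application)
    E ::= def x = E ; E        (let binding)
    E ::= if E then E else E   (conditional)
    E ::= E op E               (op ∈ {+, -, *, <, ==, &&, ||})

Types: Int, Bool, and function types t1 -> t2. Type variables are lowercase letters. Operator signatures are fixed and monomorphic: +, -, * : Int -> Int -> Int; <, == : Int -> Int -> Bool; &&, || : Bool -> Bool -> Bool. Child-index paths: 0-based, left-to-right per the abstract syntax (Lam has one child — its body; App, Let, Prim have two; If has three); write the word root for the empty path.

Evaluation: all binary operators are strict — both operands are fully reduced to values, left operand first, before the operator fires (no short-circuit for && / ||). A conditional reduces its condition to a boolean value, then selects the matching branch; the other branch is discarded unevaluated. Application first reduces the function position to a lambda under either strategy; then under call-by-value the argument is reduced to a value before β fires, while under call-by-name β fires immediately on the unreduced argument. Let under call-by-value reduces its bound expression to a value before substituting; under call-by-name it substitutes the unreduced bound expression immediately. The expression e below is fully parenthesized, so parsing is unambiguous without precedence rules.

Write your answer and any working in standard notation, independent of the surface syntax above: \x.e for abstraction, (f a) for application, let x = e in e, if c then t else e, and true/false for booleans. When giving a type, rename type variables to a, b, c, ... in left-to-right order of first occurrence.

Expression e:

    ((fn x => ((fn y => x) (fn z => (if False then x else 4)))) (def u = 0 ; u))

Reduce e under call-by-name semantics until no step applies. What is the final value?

Answer: 0

Trace:
step 0: ((\x.((\y.x) (\z.(if false then x else 4)))) (let u = 0 in u))
step 1: [beta@root] ((\y.(let u = 0 in u)) (\z.(if false then (let u = 0 in u) else 4)))
step 2: [beta@root] (let u = 0 in u)
step 3: [let@root] 0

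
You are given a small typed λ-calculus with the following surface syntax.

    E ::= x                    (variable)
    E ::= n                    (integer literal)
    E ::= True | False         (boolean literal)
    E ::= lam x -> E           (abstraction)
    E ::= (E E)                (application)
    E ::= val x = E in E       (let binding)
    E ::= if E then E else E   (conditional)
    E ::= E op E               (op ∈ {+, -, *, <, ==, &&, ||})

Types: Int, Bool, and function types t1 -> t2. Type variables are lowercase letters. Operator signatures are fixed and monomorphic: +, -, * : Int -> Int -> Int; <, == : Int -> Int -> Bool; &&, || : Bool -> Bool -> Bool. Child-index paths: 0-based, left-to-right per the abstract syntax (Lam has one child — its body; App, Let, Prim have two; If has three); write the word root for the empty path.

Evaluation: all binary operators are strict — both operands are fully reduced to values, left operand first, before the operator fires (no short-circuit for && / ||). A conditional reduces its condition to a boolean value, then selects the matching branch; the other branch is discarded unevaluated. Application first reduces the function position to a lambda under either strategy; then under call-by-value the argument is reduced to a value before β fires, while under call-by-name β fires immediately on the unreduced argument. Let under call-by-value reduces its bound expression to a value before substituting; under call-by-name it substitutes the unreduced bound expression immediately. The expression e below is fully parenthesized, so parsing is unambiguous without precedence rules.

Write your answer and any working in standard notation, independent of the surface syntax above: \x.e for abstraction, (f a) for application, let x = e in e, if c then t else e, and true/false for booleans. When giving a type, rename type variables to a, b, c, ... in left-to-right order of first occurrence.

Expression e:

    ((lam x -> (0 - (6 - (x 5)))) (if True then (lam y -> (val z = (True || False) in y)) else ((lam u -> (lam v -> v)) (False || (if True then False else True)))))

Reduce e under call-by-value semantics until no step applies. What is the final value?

Answer: -1

Working:
step 0: ((\x.(0 - (6 - (x 5)))) (if true then (\y.(let z = (true || false) in y)) else ((\u.(\v.v)) (false || (if true then false else true)))))
step 1: [if@1] ((\x.(0 - (6 - (x 5)))) (\y.(let z = (true || false) in y)))
step 2: [beta@root] (0 - (6 - ((\y.(let z = (true || false) in y)) 5)))
step 3: [beta@1.1] (0 - (6 - (let z = (true || false) in 5)))
step 4: [delta@1.1.0] (0 - (6 - (let z = true in 5)))
step 5: [let@1.1] (0 - (6 - 5))
step 6: [delta@1] (0 - 1)
step 7: [delta@root] -1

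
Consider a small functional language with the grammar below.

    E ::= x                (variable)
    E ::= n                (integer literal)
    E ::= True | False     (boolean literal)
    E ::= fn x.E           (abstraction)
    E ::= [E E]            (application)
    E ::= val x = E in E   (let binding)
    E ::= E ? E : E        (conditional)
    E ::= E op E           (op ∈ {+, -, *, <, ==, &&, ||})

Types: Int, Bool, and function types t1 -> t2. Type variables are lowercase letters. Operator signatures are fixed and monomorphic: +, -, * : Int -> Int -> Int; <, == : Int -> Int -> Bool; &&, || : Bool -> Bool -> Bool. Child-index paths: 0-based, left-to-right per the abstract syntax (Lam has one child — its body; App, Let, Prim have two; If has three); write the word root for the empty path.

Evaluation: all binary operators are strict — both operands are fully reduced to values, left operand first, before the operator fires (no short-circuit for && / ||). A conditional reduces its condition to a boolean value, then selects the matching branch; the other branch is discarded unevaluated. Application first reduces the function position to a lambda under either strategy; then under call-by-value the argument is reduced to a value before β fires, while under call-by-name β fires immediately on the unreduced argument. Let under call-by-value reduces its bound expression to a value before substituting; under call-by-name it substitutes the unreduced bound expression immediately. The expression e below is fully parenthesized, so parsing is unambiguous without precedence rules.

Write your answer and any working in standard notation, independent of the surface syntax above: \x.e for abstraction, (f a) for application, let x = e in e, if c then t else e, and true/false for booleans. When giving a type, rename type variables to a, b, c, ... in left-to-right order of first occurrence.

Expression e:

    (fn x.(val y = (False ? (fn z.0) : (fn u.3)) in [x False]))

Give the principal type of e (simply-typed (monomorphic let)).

Working:
  unify Bool ~ Bool
\z._ : b -> Int
\u._ : c -> Int
  unify b -> Int ~ c -> Int
  unify b ~ c
  unify Int ~ Int
let y : c -> Int
x : a
  unify a ~ Bool -> d
_ _ : d
\x._ : (Bool -> d) -> d

Answer: (Bool -> a) -> a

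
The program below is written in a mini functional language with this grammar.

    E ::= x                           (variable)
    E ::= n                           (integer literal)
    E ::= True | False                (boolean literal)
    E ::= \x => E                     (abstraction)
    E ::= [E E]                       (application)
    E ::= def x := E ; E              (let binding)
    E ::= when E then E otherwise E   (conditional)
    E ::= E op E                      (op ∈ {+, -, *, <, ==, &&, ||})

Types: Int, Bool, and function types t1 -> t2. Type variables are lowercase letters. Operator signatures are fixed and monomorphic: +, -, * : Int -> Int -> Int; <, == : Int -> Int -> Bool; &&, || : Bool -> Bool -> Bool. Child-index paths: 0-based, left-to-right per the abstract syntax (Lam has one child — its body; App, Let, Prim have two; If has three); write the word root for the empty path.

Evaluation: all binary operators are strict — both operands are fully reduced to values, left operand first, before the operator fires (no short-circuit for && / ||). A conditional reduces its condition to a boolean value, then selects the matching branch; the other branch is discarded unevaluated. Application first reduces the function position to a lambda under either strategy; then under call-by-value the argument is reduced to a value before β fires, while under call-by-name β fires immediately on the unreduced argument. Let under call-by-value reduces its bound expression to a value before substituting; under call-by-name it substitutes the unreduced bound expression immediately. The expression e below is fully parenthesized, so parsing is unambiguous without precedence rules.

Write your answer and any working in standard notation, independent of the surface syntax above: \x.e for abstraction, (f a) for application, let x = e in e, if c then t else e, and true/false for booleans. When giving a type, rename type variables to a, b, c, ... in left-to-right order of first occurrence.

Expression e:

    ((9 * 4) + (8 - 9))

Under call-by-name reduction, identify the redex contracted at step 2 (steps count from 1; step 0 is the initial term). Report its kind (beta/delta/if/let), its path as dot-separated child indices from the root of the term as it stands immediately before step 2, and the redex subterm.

Trace:
step 0: ((9 * 4) + (8 - 9))
step 1: [delta@0] (36 + (8 - 9))
step 2: [delta@1] (36 + -1)

Answer: delta at 1 : (8 - 9)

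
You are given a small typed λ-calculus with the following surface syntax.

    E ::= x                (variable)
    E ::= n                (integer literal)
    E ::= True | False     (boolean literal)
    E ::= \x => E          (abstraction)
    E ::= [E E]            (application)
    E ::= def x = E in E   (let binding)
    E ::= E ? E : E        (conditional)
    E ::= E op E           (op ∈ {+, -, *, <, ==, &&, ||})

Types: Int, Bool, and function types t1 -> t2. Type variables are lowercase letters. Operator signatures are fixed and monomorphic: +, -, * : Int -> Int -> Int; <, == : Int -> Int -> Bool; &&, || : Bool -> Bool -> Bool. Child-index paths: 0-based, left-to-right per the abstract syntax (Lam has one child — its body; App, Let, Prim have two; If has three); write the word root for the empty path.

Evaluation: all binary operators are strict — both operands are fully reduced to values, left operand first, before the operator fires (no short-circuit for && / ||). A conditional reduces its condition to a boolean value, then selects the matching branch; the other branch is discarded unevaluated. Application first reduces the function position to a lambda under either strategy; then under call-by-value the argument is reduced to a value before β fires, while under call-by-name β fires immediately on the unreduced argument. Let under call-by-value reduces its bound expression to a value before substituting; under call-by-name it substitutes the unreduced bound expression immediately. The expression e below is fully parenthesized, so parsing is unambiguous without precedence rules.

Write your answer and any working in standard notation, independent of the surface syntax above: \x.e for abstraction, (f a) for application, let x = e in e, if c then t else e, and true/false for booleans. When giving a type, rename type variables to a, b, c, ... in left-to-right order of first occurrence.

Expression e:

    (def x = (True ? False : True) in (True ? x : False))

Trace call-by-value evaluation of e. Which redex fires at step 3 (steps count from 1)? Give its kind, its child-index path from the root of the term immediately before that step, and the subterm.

Working:
step 0: (let x = (if true then false else true) in (if true then x else false))
step 1: [if@0] (let x = false in (if true then x else false))
step 2: [let@root] (if true then false else false)
step 3: [if@root] false

Answer: if at root : (if true then false else false)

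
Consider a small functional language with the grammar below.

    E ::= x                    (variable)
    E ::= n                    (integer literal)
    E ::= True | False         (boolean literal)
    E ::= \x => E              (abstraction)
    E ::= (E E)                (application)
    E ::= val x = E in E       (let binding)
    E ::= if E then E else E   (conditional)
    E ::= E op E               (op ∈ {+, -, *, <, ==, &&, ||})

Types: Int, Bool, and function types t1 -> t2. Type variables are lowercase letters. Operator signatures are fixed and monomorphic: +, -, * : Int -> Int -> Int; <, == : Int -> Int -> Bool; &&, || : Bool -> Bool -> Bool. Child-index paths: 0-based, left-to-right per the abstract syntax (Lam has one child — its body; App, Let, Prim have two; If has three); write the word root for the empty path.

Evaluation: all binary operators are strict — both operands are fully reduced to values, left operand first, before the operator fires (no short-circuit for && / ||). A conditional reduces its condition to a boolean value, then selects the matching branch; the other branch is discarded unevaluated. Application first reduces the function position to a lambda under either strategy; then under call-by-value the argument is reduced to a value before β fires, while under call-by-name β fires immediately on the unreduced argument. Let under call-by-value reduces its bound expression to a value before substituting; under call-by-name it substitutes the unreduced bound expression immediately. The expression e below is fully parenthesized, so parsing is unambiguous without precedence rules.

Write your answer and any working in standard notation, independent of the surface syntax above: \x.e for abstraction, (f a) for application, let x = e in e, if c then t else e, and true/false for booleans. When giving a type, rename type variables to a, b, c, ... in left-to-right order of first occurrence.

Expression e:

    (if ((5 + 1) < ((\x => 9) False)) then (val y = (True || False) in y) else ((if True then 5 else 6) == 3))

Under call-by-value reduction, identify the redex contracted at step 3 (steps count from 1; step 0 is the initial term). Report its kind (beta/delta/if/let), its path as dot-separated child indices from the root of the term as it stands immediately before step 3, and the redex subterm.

Answer: delta at 0 : (6 < 9)

Trace:
step 0: (if ((5 + 1) < ((\x.9) false)) then (let y = (true || false) in y) else ((if true then 5 else 6) == 3))
step 1: [delta@0.0] (if (6 < ((\x.9) false)) then (let y = (true || false) in y) else ((if true then 5 else 6) == 3))
step 2: [beta@0.1] (if (6 < 9) then (let y = (true || false) in y) else ((if true then 5 else 6) == 3))
step 3: [delta@0] (if true then (let y = (true || false) in y) else ((if true then 5 else 6) == 3))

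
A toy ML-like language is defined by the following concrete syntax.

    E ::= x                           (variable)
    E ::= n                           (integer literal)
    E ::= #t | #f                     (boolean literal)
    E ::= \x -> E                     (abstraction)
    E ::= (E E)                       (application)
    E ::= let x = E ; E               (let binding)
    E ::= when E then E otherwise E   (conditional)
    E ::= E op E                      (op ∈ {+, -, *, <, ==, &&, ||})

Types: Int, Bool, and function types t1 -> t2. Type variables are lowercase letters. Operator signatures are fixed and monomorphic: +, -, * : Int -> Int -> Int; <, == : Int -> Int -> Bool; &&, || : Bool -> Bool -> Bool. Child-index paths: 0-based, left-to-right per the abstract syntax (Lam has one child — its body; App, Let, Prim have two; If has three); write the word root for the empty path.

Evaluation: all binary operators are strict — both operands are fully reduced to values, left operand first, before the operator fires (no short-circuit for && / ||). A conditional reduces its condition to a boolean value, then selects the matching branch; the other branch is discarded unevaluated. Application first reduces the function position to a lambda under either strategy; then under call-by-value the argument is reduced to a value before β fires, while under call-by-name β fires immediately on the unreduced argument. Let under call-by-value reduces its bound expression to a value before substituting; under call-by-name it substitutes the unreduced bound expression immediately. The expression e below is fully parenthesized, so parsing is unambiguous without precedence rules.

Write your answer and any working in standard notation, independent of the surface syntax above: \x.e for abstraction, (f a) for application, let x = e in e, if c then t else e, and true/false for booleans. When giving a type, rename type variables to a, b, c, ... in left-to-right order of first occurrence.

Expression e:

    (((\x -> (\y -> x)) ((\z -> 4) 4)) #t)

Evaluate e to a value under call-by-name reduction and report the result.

Answer: 4

Working:
step 0: (((\x.(\y.x)) ((\z.4) 4)) true)
step 1: [beta@0] ((\y.((\z.4) 4)) true)
step 2: [beta@root] ((\z.4) 4)
step 3: [beta@root] 4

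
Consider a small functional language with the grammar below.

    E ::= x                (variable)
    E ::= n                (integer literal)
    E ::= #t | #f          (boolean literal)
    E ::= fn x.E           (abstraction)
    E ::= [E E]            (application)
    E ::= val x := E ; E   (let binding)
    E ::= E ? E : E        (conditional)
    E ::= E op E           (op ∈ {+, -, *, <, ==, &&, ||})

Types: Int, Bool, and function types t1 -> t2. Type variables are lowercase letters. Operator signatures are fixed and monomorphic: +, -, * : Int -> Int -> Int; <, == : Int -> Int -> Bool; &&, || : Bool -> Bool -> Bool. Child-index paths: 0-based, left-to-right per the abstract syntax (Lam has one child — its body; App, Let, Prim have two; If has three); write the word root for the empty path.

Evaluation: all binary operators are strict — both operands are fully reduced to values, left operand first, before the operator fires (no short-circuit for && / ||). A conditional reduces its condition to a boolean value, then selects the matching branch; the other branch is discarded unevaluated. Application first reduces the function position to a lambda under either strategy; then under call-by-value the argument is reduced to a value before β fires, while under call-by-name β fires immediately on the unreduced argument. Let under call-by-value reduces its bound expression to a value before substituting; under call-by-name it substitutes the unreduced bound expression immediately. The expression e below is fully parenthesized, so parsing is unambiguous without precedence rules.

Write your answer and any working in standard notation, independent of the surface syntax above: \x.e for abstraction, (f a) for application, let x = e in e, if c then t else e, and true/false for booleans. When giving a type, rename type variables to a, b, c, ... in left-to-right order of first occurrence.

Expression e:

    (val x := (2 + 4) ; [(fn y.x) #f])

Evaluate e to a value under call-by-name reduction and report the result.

Trace:
step 0: (let x = (2 + 4) in ((\y.x) false))
step 1: [let@root] ((\y.(2 + 4)) false)
step 2: [beta@root] (2 + 4)
step 3: [delta@root] 6

Answer: 6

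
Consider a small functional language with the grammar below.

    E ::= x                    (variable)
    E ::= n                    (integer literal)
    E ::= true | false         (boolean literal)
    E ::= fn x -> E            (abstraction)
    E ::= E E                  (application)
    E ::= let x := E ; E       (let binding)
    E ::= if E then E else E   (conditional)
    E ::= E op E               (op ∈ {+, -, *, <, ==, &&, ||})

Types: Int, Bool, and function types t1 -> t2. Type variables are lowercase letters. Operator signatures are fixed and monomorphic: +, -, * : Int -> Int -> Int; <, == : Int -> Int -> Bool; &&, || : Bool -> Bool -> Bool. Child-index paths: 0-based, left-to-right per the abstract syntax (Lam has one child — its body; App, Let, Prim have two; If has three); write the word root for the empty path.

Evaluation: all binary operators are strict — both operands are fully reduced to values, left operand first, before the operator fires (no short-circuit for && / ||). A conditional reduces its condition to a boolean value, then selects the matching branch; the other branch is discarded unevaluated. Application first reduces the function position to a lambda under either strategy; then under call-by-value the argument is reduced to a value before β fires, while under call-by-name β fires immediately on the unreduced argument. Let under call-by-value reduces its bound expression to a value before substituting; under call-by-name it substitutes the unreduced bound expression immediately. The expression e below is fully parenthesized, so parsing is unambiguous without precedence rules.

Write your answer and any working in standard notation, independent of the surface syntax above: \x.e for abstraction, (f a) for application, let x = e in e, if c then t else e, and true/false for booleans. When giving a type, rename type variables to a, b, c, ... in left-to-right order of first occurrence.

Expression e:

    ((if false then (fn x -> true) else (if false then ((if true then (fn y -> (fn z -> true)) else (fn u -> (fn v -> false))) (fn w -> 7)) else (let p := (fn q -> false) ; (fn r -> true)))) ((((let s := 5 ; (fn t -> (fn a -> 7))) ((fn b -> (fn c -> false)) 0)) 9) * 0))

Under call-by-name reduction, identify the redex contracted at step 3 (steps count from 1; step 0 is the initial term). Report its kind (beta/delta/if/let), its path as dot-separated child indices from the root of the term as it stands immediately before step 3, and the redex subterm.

Working:
step 0: ((if false then (\x.true) else (if false then ((if true then (\y.(\z.true)) else (\u.(\v.false))) (\w.7)) else (let p = (\q.false) in (\r.true)))) ((((let s = 5 in (\t.(\a.7))) ((\b.(\c.false)) 0)) 9) * 0))
step 1: [if@0] ((if false then ((if true then (\y.(\z.true)) else (\u.(\v.false))) (\w.7)) else (let p = (\q.false) in (\r.true))) ((((let s = 5 in (\t.(\a.7))) ((\b.(\c.false)) 0)) 9) * 0))
step 2: [if@0] ((let p = (\q.false) in (\r.true)) ((((let s = 5 in (\t.(\a.7))) ((\b.(\c.false)) 0)) 9) * 0))
step 3: [let@0] ((\r.true) ((((let s = 5 in (\t.(\a.7))) ((\b.(\c.false)) 0)) 9) * 0))

Answer: let at 0 : (let p = (\q.false) in (\r.true))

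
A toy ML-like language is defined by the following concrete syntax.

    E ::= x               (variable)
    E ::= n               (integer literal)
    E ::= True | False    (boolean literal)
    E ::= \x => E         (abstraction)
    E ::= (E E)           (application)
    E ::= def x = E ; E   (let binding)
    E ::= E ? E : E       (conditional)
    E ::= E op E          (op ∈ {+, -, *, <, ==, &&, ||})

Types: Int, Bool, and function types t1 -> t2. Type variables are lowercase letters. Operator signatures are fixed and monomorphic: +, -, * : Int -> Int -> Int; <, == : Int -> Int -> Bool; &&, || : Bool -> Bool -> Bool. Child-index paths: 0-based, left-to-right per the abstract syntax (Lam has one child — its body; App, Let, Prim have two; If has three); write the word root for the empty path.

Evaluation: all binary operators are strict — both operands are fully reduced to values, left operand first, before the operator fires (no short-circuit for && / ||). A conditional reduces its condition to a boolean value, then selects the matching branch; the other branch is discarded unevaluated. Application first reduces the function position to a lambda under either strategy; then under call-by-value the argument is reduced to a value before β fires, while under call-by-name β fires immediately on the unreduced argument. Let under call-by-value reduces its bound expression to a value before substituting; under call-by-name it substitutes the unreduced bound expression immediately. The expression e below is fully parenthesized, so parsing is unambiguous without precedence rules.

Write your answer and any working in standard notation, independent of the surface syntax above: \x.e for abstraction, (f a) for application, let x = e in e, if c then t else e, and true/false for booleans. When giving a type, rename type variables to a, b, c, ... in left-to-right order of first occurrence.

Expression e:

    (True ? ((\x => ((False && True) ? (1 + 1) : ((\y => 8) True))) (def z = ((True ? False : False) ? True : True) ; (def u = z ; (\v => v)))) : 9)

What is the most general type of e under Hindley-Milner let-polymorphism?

Working:
  unify Bool ~ Bool
  unify Bool ~ Bool
  unify Bool ~ Bool
  unify Bool ~ Bool
  unify Int ~ Int
  unify Int ~ Int
\y._ : b -> Int
  unify b -> Int ~ Bool -> c
  unify b ~ Bool
  unify Int ~ c
_ _ : Int
  unify Int ~ Int
\x._ : a -> Int
  unify Bool ~ Bool
  unify Bool ~ Bool
  unify Bool ~ Bool
  unify Bool ~ Bool
let z : Bool
z : Bool
let u : Bool
v : d
\v._ : d -> d
  unify a -> Int ~ (d -> d) -> e
  unify a ~ d -> d
  unify Int ~ e
_ _ : Int
  unify Int ~ Int

Answer: Int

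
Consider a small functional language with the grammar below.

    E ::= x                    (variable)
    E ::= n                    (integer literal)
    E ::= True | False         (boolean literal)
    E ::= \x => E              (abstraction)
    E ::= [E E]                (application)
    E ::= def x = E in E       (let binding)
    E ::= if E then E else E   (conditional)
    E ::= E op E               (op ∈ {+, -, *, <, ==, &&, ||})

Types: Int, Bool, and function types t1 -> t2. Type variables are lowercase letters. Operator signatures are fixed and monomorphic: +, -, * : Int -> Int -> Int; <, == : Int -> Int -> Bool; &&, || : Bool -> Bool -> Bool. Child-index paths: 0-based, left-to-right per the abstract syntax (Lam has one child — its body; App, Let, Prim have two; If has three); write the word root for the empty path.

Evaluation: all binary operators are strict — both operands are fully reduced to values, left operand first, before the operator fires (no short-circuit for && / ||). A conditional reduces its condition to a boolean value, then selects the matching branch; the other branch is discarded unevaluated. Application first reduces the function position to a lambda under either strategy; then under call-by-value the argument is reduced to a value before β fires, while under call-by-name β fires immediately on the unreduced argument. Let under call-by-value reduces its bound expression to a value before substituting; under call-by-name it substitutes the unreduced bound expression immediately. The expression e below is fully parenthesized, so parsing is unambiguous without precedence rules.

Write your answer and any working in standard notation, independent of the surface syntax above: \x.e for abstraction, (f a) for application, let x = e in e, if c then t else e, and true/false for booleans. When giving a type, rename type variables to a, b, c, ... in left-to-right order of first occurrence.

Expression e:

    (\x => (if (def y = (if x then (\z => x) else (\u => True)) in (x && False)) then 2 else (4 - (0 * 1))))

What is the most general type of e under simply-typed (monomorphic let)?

Answer: Bool -> Int

Trace:
x : a
  unify a ~ Bool
x : Bool
\z._ : b -> Bool
\u._ : c -> Bool
  unify b -> Bool ~ c -> Bool
  unify b ~ c
  unify Bool ~ Bool
let y : c -> Bool
x : Bool
  unify Bool ~ Bool
  unify Bool ~ Bool
  unify Bool ~ Bool
  unify Int ~ Int
  unify Int ~ Int
  unify Int ~ Int
  unify Int ~ Int
  unify Int ~ Int
\x._ : Bool -> Int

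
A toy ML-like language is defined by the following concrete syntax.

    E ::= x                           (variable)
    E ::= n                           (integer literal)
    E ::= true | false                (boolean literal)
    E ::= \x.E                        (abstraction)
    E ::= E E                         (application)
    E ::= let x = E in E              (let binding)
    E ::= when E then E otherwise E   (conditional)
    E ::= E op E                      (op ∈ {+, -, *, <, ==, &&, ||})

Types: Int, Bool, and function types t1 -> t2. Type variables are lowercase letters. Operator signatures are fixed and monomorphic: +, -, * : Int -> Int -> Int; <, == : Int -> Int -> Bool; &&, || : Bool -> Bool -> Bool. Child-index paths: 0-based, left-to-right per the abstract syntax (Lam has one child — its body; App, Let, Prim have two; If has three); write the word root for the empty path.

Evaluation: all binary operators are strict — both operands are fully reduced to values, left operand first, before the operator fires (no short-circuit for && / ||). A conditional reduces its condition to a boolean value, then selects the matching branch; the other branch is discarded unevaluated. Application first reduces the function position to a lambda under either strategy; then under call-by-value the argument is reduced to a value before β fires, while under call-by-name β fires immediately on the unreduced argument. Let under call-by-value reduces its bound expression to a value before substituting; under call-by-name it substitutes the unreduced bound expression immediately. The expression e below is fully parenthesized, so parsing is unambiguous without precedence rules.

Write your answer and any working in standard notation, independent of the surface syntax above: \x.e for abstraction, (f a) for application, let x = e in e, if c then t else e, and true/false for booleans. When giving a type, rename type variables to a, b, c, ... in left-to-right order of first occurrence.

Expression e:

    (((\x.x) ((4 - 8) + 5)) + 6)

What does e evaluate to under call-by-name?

Trace:
step 0: (((\x.x) ((4 - 8) + 5)) + 6)
step 1: [beta@0] (((4 - 8) + 5) + 6)
step 2: [delta@0.0] ((-4 + 5) + 6)
step 3: [delta@0] (1 + 6)
step 4: [delta@root] 7

Answer: 7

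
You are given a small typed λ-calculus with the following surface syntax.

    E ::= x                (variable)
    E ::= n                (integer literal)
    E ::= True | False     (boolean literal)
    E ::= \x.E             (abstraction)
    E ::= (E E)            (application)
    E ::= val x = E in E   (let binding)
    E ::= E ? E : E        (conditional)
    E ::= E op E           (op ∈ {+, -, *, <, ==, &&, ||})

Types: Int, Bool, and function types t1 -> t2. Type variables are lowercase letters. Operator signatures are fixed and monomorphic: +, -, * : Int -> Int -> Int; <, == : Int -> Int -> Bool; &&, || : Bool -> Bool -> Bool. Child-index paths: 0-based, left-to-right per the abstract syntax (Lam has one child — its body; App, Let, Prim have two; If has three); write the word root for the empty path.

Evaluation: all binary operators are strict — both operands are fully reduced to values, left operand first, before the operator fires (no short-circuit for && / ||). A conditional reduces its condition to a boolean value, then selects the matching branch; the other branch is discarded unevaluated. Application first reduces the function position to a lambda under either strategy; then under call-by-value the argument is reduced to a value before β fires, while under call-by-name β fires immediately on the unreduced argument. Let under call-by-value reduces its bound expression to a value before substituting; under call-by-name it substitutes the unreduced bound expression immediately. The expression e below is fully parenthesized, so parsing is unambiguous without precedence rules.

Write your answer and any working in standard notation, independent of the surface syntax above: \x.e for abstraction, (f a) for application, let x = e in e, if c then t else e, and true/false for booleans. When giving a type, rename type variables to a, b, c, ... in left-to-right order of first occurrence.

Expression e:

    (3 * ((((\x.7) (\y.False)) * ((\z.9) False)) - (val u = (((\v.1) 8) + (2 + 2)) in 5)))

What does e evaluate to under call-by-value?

Trace:
step 0: (3 * ((((\x.7) (\y.false)) * ((\z.9) false)) - (let u = (((\v.1) 8) + (2 + 2)) in 5)))
step 1: [beta@1.0.0] (3 * ((7 * ((\z.9) false)) - (let u = (((\v.1) 8) + (2 + 2)) in 5)))
step 2: [beta@1.0.1] (3 * ((7 * 9) - (let u = (((\v.1) 8) + (2 + 2)) in 5)))
step 3: [delta@1.0] (3 * (63 - (let u = (((\v.1) 8) + (2 + 2)) in 5)))
step 4: [beta@1.1.0.0] (3 * (63 - (let u = (1 + (2 + 2)) in 5)))
step 5: [delta@1.1.0.1] (3 * (63 - (let u = (1 + 4) in 5)))
step 6: [delta@1.1.0] (3 * (63 - (let u = 5 in 5)))
step 7: [let@1.1] (3 * (63 - 5))
step 8: [delta@1] (3 * 58)
step 9: [delta@root] 174

Answer: 174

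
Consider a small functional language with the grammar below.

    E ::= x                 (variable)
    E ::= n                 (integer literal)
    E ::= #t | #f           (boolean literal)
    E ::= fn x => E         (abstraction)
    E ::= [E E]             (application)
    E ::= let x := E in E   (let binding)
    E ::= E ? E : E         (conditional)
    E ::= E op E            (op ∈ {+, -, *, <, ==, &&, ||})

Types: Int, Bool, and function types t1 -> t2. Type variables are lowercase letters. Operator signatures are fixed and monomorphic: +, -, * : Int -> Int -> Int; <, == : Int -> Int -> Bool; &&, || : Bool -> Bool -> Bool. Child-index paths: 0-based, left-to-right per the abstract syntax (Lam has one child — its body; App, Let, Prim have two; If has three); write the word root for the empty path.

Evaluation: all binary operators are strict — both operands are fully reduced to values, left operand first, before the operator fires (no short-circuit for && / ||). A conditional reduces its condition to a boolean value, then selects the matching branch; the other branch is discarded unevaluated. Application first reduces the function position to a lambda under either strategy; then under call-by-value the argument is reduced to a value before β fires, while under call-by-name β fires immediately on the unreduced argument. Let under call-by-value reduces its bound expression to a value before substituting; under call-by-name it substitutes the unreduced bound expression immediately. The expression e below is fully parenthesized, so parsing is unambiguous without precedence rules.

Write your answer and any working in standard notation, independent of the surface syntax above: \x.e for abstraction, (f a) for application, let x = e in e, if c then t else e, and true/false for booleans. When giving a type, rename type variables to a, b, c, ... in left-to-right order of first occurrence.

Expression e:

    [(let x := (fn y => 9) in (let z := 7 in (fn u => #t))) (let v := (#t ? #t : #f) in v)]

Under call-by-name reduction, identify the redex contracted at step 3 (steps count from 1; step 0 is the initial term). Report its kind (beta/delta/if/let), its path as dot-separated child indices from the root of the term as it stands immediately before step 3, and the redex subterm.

Answer: beta at root : ((\u.true) (let v = (if true then true else false) in v))

Derivation:
step 0: ((let x = (\y.9) in (let z = 7 in (\u.true))) (let v = (if true then true else false) in v))
step 1: [let@0] ((let z = 7 in (\u.true)) (let v = (if true then true else false) in v))
step 2: [let@0] ((\u.true) (let v = (if true then true else false) in v))
step 3: [beta@root] true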